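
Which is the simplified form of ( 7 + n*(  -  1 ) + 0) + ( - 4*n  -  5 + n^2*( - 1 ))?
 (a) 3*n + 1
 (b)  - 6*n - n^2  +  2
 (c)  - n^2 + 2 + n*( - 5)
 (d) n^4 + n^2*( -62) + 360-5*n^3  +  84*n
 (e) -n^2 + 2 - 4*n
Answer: c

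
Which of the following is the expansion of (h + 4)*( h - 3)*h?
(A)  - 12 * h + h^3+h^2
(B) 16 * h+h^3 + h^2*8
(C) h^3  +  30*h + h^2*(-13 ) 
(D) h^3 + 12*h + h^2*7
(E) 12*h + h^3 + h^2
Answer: A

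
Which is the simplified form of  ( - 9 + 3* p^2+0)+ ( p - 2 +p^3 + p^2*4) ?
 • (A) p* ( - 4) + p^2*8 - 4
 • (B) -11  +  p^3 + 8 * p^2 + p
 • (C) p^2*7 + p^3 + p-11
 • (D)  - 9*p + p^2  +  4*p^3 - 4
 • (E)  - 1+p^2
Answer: C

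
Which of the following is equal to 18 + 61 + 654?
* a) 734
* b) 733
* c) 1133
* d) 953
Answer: b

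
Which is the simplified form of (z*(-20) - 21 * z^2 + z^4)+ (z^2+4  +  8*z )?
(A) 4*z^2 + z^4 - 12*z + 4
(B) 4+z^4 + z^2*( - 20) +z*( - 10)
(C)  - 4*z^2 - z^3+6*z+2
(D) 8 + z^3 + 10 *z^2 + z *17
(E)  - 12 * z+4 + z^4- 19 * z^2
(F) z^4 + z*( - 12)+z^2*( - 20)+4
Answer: F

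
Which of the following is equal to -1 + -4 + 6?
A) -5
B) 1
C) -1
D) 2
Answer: B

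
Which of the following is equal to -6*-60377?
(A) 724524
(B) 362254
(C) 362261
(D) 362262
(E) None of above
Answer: D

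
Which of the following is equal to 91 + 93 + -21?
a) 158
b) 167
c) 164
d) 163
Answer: d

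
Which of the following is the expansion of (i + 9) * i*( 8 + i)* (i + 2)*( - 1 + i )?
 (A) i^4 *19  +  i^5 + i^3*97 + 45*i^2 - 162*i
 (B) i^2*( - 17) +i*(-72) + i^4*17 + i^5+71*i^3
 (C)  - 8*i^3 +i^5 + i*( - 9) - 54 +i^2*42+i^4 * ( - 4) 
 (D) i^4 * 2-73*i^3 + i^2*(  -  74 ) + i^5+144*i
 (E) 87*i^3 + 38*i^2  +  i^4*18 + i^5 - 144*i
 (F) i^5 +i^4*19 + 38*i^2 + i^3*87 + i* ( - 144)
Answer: E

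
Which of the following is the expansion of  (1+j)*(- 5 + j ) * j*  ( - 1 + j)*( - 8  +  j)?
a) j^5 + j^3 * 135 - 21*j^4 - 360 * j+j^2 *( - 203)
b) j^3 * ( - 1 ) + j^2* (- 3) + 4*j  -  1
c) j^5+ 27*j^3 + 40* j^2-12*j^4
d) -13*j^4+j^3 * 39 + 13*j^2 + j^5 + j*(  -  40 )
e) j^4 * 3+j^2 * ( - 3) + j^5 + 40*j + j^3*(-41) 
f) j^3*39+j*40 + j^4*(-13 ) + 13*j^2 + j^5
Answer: d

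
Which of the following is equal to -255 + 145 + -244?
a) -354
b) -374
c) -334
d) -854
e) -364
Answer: a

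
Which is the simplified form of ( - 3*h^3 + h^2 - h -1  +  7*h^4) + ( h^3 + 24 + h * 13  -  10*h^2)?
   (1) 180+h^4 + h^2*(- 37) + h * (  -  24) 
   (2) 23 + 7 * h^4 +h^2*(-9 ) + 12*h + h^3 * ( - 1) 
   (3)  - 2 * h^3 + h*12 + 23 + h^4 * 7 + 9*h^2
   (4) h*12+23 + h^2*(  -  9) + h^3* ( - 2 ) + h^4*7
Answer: 4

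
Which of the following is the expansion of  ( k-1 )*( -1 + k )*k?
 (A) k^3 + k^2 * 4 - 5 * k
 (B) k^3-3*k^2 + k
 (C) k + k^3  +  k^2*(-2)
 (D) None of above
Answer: C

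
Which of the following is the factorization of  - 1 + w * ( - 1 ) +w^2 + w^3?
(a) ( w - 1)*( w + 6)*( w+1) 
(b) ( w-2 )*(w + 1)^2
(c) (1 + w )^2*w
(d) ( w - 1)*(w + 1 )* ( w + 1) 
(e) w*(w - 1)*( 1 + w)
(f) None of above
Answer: d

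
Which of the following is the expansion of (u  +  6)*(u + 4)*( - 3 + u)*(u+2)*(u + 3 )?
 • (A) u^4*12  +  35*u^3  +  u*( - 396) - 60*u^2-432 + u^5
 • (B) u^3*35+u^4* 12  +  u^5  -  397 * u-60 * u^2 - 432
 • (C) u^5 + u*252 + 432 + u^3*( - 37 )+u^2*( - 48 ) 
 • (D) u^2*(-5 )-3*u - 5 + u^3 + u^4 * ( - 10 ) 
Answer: A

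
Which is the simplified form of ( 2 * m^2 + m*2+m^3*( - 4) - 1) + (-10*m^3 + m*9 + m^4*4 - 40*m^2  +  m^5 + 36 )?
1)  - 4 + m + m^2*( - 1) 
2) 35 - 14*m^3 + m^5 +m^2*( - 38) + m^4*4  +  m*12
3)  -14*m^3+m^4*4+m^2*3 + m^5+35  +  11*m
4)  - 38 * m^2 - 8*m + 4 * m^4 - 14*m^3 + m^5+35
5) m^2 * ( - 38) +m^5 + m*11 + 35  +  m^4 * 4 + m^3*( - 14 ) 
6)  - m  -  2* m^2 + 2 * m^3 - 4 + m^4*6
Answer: 5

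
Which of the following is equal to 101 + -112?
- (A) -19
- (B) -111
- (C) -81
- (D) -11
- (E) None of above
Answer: D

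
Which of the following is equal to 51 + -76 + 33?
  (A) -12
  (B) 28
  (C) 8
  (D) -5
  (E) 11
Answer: C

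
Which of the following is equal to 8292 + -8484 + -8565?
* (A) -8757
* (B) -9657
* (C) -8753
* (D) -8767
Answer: A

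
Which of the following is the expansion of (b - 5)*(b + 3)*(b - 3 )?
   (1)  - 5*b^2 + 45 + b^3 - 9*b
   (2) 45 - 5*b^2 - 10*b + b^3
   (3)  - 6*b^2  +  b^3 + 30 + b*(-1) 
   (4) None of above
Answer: 1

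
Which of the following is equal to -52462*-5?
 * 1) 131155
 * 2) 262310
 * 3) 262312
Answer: 2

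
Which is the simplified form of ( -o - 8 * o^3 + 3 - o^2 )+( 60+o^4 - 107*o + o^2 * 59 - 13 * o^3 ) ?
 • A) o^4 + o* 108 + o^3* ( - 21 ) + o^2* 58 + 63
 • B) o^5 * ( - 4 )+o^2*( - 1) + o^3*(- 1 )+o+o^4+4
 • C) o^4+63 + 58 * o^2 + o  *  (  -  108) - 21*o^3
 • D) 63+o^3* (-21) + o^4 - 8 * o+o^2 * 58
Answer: C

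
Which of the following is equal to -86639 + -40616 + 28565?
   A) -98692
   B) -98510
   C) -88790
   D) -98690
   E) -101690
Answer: D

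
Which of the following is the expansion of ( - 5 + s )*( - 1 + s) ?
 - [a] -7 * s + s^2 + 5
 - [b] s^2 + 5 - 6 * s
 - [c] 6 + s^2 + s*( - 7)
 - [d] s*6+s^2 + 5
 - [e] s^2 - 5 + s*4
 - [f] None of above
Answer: b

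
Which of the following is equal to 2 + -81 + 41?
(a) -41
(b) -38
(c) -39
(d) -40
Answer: b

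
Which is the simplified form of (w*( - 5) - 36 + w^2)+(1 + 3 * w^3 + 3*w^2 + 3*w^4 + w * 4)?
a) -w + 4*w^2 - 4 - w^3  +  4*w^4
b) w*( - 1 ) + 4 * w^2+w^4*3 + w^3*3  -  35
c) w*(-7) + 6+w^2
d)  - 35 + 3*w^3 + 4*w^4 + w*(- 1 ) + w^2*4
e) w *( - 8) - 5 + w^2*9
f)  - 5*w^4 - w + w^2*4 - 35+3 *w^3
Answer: b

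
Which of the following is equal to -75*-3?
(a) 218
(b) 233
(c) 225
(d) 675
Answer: c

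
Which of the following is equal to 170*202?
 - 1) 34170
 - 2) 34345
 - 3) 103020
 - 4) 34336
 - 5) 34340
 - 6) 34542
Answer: 5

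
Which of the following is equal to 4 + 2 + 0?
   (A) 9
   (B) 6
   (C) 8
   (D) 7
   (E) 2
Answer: B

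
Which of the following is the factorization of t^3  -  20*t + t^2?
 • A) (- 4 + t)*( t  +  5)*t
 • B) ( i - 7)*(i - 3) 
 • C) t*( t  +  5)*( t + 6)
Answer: A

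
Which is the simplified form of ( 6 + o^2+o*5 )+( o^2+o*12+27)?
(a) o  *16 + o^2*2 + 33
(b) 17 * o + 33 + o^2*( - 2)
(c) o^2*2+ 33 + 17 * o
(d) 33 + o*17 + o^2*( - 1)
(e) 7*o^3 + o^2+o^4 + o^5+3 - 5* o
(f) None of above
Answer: c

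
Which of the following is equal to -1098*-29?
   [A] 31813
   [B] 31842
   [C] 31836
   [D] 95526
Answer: B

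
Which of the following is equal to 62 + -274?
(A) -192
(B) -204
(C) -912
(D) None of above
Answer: D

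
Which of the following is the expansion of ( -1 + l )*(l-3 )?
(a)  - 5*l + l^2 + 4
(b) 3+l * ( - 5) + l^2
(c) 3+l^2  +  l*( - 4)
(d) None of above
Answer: c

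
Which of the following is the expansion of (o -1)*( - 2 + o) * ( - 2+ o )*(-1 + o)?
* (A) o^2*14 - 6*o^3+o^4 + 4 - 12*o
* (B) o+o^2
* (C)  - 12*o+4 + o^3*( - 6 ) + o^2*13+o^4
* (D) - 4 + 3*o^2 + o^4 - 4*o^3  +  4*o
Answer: C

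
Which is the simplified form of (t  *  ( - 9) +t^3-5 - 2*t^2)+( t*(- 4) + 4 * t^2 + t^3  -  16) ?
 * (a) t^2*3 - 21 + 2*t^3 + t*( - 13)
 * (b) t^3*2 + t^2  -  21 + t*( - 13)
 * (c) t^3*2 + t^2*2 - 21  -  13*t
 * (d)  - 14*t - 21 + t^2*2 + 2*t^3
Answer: c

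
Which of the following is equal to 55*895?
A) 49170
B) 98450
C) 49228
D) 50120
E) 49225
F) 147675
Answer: E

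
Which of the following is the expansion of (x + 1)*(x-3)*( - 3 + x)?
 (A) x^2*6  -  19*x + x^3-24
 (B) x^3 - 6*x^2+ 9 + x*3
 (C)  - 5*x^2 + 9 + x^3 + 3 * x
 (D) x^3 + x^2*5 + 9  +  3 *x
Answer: C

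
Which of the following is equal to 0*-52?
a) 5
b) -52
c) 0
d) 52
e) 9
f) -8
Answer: c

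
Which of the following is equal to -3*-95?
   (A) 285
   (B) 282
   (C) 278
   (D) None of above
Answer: A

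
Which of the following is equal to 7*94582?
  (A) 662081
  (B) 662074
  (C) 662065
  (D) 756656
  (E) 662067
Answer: B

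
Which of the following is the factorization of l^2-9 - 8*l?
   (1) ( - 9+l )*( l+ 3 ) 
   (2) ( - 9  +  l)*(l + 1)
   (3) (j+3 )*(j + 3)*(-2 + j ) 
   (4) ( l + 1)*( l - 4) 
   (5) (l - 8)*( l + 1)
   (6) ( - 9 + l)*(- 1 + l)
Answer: 2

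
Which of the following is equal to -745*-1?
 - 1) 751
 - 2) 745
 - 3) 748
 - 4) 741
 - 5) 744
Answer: 2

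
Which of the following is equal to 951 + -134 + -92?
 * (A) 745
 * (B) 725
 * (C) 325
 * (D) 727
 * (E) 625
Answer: B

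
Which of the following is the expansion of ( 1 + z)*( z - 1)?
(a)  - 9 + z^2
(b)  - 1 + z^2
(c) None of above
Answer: b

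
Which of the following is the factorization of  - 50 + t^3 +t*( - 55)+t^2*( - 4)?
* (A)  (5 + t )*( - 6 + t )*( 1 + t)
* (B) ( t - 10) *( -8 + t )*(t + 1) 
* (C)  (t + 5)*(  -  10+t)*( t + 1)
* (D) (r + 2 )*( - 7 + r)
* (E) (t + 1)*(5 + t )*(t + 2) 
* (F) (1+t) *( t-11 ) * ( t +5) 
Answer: C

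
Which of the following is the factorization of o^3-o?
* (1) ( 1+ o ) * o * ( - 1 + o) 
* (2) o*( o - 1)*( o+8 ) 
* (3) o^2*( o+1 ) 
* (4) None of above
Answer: 1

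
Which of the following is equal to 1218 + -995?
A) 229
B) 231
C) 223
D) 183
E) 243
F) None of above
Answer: C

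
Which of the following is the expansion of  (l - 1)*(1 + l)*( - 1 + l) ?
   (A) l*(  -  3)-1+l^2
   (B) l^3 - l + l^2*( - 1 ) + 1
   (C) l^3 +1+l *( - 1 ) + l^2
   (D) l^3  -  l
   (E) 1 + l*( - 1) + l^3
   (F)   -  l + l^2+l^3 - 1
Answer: B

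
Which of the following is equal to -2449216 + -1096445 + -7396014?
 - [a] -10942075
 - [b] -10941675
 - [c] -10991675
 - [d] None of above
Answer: b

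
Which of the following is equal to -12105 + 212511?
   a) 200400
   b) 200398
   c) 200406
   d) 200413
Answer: c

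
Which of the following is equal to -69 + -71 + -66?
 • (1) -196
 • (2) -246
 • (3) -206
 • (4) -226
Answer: 3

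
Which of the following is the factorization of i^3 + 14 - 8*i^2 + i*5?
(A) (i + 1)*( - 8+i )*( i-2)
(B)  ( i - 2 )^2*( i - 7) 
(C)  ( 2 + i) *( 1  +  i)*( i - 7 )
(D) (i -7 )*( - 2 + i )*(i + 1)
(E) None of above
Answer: D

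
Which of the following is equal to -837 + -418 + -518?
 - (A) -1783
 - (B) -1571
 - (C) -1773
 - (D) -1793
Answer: C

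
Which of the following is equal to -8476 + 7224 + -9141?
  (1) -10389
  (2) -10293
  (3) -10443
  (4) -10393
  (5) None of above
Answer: 4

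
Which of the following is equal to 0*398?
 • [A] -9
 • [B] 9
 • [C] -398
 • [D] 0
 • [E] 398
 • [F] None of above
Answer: D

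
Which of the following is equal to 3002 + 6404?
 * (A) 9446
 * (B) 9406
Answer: B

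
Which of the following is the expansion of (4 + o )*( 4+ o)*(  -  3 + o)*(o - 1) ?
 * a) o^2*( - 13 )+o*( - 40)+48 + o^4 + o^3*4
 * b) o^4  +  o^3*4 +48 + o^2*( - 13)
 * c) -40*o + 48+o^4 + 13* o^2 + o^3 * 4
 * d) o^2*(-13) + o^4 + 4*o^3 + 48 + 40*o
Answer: a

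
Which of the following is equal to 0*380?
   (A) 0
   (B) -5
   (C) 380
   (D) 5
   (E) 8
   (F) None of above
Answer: A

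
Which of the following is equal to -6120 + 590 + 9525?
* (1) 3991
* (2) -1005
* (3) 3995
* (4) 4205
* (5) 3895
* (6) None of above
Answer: 3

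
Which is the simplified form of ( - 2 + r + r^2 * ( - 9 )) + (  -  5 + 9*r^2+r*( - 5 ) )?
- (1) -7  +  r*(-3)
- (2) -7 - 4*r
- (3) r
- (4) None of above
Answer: 2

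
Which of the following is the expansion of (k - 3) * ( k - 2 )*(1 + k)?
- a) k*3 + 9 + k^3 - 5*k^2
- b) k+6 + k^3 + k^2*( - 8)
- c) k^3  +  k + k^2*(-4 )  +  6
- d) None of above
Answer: c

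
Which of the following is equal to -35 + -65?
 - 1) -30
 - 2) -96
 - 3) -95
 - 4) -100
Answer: 4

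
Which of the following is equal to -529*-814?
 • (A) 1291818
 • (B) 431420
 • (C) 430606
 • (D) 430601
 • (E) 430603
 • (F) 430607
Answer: C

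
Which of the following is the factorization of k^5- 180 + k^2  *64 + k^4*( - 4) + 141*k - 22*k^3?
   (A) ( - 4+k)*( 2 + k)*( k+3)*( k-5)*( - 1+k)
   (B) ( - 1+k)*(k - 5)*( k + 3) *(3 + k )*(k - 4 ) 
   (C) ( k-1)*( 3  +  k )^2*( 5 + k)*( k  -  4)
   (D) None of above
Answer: B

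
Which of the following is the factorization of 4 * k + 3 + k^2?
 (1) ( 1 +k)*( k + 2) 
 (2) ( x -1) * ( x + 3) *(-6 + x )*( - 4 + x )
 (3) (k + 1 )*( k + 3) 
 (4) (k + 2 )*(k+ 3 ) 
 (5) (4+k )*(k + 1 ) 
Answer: 3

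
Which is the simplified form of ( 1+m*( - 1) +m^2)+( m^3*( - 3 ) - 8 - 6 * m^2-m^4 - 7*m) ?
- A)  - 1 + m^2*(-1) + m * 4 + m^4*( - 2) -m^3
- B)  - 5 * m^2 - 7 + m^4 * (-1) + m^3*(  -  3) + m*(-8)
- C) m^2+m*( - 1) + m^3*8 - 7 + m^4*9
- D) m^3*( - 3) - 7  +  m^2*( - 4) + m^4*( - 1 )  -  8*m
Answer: B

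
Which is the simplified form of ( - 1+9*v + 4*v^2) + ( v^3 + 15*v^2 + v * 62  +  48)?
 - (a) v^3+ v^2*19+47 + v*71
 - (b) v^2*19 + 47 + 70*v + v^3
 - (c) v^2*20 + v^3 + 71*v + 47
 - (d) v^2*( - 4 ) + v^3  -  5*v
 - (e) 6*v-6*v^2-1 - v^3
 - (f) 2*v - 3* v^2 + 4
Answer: a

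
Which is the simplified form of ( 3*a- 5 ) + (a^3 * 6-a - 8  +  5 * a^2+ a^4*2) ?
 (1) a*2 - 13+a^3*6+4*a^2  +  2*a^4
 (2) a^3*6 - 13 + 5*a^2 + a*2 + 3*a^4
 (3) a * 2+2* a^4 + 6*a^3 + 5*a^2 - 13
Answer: 3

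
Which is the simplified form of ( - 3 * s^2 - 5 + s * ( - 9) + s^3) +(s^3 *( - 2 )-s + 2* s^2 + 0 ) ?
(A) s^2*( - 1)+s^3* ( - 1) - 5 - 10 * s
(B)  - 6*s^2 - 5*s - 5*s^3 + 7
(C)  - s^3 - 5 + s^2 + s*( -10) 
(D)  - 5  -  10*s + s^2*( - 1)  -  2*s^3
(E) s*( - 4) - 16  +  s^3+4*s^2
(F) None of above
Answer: A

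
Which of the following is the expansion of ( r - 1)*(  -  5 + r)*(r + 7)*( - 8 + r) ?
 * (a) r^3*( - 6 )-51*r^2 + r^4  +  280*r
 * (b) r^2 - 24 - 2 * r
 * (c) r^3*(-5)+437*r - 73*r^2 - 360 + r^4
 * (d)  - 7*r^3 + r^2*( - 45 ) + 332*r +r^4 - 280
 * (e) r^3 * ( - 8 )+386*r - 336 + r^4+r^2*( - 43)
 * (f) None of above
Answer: f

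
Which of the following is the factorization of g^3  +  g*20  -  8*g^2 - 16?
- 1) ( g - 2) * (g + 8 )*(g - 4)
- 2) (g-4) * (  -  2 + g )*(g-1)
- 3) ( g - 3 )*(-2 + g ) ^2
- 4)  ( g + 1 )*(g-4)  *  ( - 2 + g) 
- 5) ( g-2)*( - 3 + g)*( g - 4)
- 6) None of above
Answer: 6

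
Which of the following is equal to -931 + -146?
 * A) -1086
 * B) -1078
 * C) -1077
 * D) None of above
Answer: C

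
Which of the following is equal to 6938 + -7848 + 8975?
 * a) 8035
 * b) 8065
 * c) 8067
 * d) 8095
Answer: b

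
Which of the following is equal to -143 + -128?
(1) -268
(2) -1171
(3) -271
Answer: 3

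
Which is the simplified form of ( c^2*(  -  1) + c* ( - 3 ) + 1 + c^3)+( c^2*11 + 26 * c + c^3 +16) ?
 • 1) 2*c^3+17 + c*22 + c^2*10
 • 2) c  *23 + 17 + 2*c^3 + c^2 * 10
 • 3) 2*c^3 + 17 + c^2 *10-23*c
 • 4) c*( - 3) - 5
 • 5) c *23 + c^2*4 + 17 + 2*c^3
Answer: 2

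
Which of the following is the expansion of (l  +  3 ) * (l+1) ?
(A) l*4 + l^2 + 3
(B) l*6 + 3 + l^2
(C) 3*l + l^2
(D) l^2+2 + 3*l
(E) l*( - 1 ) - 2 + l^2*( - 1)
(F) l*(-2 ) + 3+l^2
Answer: A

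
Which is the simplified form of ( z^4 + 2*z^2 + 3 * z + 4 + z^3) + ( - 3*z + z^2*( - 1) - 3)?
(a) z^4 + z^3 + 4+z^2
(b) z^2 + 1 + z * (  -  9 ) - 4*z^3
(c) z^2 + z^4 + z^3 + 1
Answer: c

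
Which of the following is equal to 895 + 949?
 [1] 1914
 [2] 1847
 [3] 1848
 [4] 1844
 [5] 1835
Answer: 4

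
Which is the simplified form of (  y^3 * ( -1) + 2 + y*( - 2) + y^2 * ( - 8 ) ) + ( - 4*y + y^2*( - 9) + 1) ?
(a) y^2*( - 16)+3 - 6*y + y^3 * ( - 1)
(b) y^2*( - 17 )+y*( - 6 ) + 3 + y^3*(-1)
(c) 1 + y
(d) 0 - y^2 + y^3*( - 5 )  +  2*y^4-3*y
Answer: b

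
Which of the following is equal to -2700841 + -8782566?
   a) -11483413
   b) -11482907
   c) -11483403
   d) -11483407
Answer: d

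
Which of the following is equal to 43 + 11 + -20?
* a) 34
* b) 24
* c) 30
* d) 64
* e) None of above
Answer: a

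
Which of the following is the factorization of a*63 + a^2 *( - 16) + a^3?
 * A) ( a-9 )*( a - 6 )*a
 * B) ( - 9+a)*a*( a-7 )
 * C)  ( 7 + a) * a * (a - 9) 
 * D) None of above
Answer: B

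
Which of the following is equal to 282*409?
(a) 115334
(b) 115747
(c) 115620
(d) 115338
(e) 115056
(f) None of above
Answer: d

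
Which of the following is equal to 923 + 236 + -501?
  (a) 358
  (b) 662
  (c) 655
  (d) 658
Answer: d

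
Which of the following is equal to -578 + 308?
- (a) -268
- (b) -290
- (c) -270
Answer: c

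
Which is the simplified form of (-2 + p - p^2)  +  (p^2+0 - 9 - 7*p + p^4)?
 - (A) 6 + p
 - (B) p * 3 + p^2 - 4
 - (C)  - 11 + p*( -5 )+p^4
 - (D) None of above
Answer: D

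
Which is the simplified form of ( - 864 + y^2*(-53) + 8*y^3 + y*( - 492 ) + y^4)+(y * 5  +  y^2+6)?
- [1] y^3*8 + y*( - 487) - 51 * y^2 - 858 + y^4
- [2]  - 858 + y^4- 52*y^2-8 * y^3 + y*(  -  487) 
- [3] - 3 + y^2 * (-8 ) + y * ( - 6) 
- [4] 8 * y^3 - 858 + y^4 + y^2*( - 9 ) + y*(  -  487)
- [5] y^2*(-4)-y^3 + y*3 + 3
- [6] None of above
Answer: 6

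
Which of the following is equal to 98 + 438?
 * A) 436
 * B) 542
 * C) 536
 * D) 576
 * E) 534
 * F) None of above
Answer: C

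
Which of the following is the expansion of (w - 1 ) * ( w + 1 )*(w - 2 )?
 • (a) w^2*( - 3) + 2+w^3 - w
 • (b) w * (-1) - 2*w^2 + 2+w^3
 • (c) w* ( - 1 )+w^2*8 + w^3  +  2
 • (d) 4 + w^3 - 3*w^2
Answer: b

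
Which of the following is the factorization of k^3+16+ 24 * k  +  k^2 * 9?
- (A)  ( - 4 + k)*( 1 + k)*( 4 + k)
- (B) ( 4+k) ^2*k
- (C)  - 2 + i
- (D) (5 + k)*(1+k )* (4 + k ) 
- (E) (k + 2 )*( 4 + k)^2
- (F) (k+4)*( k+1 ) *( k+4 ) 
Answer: F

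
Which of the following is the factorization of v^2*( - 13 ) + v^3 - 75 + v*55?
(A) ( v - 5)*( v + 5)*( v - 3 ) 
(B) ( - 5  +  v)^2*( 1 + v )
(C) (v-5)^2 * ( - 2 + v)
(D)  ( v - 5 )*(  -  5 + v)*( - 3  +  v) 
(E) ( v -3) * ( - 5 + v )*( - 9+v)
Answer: D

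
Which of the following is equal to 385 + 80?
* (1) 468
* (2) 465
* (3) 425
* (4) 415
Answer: 2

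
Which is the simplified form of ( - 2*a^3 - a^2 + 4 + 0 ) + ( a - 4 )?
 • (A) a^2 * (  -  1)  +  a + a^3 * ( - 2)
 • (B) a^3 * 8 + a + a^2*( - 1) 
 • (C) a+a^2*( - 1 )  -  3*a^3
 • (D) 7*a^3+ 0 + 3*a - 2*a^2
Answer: A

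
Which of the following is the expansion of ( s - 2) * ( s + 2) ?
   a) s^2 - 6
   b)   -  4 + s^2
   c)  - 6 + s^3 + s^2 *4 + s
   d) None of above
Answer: b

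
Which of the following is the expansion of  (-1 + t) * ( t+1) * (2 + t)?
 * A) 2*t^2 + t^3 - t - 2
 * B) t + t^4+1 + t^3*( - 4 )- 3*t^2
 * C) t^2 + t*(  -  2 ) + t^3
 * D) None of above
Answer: A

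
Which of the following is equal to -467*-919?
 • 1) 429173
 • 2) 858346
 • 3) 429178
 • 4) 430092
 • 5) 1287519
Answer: 1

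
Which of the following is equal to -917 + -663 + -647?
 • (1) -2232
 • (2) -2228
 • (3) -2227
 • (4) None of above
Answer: 3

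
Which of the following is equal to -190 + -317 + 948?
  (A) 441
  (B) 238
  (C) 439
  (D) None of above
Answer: A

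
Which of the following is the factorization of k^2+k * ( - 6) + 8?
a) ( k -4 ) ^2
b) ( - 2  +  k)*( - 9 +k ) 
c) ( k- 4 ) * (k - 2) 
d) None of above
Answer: c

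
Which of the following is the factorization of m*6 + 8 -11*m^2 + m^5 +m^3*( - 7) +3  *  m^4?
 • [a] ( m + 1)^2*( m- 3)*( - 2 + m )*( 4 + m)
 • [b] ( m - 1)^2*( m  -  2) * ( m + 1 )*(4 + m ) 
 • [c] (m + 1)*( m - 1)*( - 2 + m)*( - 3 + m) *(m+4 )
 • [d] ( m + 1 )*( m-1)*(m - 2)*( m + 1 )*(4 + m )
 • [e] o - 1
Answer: d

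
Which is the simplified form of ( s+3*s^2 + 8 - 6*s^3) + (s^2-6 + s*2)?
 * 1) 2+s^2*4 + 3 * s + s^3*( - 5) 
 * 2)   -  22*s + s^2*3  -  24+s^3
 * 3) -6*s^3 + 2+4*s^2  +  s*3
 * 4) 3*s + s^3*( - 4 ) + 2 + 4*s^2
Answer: 3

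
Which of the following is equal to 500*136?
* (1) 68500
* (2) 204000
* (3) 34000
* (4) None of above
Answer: 4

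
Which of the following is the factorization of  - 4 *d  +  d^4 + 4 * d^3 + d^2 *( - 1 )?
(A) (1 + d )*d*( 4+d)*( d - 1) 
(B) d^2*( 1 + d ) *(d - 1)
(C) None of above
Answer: A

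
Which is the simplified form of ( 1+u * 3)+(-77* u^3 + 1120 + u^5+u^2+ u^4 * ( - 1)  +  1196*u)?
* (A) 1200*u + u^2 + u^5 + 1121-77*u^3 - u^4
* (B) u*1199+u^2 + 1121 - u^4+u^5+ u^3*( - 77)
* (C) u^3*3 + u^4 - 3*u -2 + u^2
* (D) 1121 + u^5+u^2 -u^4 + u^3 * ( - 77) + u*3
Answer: B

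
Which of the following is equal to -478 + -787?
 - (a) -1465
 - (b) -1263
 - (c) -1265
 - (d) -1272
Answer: c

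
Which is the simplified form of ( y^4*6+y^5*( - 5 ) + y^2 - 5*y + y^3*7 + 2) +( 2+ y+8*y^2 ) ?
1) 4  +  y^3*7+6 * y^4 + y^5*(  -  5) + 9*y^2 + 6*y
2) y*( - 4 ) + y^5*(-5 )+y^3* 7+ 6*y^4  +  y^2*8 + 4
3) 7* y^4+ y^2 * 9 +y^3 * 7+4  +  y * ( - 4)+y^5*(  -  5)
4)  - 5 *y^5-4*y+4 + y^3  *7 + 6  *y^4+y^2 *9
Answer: 4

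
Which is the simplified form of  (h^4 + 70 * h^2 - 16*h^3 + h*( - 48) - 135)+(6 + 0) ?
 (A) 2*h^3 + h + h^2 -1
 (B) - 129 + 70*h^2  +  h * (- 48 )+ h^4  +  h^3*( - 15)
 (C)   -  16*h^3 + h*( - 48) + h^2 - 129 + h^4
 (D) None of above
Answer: D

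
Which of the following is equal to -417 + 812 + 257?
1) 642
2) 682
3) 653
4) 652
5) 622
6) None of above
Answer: 4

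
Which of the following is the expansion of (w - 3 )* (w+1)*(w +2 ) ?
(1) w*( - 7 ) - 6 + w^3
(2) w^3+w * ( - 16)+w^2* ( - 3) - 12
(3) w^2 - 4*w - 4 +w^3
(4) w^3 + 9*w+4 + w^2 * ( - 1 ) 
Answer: 1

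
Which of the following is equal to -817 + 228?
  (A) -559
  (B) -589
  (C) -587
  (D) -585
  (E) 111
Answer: B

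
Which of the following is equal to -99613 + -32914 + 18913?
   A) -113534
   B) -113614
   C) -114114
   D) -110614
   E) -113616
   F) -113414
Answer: B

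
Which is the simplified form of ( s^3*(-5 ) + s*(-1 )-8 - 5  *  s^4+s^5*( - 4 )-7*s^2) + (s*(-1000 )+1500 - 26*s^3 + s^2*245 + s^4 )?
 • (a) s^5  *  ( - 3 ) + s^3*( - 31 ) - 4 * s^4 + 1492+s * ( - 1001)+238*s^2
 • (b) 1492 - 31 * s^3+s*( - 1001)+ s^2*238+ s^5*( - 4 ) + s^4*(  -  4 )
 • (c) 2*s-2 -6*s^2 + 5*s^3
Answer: b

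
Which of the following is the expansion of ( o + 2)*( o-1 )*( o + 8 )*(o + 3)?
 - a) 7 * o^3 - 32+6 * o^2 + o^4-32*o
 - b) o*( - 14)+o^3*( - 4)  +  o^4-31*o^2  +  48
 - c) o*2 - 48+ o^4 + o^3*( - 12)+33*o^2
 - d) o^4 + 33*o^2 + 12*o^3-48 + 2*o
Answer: d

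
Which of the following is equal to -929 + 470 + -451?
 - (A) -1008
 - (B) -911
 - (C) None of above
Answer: C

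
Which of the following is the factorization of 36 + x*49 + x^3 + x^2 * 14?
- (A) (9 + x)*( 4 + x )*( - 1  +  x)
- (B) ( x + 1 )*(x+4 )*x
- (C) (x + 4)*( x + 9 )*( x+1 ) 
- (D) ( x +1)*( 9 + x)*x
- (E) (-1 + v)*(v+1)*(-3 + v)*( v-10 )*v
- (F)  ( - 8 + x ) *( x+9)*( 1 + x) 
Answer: C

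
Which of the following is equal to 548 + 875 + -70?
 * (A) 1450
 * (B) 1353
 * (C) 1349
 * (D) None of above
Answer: B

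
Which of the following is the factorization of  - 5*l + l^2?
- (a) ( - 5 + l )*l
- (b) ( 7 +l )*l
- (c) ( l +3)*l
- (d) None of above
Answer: a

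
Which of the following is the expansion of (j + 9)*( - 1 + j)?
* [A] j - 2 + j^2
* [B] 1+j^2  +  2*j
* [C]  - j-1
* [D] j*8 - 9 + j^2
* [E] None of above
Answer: D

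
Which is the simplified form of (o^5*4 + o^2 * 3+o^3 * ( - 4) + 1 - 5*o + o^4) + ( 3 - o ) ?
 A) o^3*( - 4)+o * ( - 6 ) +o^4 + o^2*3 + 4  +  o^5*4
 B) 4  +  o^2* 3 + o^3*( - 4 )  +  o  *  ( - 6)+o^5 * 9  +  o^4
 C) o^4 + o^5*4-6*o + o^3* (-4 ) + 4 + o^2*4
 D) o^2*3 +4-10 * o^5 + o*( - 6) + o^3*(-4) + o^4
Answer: A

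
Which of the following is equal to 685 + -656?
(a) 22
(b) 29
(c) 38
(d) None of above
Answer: b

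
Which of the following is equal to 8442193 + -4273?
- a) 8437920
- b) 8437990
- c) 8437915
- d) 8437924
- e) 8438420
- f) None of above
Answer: a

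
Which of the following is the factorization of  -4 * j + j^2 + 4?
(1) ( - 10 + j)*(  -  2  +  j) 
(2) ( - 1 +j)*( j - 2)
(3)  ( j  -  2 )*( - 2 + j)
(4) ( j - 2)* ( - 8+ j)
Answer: 3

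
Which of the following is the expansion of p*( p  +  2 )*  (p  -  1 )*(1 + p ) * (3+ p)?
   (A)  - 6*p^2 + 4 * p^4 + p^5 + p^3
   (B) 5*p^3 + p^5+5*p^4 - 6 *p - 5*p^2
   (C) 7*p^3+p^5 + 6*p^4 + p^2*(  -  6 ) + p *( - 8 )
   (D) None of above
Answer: B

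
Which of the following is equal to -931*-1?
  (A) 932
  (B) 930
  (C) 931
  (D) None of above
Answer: C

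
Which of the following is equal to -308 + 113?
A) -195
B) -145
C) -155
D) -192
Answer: A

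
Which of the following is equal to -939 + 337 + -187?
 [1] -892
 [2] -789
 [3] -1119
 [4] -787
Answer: 2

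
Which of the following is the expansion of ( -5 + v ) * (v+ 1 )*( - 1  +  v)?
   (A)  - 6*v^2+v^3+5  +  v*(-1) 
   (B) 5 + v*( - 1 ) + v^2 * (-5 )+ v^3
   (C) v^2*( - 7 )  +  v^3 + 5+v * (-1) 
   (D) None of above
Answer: B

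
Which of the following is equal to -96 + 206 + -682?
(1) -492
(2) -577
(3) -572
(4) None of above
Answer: 3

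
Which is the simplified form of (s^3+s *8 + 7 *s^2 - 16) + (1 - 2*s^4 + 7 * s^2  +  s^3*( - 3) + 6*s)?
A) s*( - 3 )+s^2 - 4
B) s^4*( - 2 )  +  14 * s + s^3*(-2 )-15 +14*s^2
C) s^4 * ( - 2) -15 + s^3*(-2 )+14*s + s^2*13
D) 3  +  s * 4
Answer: B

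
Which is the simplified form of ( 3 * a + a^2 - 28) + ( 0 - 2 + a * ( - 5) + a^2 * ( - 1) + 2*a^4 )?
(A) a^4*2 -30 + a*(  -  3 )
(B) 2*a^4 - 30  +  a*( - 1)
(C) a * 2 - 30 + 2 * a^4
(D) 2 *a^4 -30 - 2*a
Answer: D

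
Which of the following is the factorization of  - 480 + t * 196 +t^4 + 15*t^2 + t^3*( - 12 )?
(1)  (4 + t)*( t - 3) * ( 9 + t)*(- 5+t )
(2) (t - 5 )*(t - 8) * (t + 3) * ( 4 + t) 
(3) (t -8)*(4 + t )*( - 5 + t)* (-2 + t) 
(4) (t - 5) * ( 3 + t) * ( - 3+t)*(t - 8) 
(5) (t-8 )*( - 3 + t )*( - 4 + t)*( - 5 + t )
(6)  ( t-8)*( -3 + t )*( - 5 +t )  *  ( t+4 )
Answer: 6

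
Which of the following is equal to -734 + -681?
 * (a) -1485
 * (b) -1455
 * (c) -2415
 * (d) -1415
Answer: d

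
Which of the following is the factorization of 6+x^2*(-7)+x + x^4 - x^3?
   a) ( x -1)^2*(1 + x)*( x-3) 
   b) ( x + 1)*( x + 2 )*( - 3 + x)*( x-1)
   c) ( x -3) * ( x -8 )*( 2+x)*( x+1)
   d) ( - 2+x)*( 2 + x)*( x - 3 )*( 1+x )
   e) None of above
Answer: b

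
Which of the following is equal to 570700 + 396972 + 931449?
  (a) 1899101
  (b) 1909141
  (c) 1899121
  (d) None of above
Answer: c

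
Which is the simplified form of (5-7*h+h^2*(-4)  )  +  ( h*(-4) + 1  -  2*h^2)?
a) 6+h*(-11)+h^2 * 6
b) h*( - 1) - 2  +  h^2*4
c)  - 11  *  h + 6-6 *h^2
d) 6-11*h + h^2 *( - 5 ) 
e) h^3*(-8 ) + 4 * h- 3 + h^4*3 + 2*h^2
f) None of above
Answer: c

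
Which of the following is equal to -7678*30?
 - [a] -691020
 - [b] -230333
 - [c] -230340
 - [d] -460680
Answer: c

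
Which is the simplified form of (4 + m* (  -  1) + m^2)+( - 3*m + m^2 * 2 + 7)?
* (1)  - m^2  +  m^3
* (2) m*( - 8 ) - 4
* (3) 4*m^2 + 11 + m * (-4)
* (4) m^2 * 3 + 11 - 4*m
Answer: 4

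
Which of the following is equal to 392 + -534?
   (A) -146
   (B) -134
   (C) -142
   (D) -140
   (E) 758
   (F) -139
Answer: C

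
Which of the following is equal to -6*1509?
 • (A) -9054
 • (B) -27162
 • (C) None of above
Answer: A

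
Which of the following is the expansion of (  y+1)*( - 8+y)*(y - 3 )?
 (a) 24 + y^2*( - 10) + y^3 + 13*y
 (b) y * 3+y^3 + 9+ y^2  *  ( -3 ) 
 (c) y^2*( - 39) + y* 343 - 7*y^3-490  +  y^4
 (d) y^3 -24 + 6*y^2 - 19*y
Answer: a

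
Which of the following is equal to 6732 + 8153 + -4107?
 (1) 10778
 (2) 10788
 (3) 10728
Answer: 1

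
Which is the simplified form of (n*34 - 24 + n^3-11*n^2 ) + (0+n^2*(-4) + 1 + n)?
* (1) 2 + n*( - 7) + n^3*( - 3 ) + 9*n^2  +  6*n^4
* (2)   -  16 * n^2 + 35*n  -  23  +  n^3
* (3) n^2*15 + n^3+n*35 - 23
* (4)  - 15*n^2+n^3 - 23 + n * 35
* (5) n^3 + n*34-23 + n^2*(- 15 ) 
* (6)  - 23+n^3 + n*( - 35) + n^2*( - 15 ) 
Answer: 4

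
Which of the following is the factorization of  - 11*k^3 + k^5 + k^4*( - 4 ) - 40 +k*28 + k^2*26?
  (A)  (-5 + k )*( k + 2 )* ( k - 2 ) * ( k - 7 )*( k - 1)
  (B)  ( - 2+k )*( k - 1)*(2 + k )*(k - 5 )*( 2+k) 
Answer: B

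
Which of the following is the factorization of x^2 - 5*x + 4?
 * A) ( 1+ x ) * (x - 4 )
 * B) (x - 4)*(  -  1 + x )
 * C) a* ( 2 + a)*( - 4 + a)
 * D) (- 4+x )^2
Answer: B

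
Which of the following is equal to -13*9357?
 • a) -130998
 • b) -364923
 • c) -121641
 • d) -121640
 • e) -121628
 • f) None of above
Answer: c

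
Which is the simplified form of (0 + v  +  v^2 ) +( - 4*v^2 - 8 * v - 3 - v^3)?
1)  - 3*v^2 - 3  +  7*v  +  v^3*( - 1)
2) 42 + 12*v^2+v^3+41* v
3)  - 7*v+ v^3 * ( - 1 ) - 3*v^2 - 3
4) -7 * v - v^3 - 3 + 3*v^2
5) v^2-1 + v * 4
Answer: 3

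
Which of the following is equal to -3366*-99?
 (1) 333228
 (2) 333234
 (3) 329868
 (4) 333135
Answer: 2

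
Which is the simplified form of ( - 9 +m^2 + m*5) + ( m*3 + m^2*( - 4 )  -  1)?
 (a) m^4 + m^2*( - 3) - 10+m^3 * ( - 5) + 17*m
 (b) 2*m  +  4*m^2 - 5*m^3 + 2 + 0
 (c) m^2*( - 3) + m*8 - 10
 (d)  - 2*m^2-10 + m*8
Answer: c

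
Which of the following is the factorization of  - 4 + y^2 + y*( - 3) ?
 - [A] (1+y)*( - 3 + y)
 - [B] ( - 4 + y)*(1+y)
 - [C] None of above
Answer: B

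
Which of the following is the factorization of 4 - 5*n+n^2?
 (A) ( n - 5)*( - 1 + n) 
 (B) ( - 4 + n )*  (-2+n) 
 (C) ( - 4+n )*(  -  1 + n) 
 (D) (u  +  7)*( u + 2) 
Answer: C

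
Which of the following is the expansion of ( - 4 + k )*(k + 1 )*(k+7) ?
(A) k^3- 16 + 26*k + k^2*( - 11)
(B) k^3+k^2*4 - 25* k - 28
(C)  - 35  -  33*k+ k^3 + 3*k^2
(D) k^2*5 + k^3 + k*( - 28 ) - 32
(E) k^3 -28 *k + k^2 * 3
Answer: B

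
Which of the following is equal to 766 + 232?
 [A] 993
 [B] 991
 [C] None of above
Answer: C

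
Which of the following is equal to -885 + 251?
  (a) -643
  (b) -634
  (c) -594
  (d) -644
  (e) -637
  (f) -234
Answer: b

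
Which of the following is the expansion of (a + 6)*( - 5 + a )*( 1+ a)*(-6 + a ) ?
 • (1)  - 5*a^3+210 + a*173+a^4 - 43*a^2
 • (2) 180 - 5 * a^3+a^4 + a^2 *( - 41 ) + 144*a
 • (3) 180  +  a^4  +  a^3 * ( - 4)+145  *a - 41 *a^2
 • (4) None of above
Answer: 4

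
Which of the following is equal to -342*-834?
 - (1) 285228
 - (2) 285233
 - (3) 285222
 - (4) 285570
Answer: 1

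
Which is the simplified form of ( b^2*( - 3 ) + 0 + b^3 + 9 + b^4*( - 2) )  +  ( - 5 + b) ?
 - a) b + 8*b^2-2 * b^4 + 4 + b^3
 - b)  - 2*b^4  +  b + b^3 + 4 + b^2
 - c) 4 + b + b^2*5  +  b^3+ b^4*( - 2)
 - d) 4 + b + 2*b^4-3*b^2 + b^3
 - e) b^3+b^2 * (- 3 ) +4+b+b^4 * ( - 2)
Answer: e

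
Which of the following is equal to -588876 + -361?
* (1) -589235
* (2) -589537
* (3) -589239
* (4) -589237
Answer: 4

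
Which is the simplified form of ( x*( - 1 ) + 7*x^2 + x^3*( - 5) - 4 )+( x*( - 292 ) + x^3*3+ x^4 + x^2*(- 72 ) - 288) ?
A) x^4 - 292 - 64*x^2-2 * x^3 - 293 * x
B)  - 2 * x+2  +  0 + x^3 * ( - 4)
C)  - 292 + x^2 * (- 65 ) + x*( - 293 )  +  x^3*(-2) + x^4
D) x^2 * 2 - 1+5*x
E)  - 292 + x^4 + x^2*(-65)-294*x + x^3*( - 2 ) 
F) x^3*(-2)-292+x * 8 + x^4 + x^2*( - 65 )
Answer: C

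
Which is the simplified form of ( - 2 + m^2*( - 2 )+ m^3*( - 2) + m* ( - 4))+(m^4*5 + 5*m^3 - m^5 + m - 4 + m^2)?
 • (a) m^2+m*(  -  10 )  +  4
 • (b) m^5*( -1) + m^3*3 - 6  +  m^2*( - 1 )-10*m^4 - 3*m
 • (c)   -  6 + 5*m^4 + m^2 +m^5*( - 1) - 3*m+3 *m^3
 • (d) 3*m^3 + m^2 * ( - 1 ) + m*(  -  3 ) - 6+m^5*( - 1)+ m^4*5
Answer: d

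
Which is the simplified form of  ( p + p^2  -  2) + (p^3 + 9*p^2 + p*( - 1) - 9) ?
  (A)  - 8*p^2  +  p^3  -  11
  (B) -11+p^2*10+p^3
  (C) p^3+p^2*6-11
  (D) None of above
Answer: B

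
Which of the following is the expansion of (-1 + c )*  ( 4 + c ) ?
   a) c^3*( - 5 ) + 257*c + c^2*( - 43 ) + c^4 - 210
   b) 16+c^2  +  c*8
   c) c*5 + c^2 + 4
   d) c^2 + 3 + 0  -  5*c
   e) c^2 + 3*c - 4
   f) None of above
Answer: e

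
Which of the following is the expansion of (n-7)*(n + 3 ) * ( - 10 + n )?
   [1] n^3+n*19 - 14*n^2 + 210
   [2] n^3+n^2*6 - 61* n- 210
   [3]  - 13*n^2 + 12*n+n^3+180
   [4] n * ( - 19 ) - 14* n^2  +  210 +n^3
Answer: 1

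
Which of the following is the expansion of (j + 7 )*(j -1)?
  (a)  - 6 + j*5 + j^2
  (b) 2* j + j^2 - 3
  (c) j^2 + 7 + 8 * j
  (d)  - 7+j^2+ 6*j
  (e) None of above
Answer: d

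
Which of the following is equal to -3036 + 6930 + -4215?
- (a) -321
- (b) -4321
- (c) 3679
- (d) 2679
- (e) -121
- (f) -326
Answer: a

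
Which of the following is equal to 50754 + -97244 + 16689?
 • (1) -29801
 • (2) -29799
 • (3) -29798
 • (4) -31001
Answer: 1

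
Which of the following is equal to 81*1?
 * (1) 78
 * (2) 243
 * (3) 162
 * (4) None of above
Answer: 4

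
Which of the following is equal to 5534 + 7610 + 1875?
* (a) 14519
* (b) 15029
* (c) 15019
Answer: c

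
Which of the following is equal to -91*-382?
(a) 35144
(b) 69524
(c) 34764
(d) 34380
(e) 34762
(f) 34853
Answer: e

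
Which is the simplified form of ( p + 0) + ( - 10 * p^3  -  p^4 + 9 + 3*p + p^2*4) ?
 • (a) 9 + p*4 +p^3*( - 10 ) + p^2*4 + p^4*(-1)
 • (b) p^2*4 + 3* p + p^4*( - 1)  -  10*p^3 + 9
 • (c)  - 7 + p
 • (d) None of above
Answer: a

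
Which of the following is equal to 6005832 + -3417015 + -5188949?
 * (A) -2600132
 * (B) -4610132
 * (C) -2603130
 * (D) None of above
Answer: A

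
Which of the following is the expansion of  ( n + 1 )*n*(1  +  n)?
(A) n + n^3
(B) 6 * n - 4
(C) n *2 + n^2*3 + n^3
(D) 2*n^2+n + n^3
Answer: D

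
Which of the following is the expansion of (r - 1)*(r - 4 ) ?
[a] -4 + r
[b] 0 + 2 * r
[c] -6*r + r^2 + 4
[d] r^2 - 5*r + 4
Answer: d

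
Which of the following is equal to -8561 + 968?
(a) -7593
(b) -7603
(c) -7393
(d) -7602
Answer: a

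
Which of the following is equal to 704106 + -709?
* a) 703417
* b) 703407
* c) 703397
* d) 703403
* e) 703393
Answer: c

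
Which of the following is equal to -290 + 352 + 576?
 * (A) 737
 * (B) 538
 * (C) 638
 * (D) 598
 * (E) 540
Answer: C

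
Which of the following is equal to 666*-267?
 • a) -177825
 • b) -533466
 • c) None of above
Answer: c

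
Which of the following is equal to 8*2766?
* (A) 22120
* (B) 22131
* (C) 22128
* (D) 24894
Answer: C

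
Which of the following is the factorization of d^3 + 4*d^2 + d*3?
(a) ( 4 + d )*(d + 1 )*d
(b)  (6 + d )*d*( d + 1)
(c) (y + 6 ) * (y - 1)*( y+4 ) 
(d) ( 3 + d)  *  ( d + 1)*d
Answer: d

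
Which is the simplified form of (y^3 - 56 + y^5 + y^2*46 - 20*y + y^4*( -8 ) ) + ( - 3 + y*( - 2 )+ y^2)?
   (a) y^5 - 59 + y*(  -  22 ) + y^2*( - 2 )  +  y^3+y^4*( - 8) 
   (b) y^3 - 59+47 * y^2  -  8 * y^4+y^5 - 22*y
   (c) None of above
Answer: b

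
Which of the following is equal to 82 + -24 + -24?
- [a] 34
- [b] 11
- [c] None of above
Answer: a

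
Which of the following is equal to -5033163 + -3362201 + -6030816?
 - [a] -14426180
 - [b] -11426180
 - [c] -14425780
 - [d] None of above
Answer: a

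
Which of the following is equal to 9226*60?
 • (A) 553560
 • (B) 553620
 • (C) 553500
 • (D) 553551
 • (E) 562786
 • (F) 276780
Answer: A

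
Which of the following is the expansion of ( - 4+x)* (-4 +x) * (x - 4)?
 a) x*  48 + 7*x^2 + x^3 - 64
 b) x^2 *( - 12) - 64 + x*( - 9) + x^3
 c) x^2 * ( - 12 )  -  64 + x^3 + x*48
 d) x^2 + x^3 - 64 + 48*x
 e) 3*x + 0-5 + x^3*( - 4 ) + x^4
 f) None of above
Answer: c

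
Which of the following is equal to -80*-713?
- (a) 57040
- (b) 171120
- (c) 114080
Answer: a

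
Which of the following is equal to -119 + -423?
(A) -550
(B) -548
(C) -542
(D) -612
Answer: C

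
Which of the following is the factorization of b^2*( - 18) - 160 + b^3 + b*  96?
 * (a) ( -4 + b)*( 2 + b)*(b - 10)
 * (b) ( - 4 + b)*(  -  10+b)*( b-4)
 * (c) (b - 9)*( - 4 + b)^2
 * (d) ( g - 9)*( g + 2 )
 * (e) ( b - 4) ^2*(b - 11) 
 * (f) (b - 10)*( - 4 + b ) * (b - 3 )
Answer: b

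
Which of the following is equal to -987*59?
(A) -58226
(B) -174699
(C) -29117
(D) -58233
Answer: D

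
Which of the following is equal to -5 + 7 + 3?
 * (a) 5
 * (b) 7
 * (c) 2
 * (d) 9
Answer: a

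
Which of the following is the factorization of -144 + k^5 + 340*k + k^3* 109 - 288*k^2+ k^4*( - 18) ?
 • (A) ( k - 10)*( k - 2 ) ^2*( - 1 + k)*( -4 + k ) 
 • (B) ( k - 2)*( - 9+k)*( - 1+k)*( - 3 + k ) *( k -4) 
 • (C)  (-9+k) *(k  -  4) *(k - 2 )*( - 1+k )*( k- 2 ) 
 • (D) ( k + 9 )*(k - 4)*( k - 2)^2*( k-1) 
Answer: C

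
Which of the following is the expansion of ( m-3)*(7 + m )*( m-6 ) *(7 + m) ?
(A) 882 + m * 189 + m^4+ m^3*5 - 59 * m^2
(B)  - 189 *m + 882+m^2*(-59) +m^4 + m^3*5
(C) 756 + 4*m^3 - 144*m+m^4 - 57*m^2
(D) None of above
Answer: B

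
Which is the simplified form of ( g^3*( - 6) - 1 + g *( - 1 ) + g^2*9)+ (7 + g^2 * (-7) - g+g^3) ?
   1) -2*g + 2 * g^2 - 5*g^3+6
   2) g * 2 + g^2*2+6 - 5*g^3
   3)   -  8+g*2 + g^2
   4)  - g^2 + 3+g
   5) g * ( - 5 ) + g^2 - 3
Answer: 1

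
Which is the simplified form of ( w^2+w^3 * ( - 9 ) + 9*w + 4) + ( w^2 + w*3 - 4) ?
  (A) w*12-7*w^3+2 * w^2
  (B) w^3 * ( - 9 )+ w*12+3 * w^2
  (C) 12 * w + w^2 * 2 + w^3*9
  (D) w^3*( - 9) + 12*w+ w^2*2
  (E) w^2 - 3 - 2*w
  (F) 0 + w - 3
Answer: D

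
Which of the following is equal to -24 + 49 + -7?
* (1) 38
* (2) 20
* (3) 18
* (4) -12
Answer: 3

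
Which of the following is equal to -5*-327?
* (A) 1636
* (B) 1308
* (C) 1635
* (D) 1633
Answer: C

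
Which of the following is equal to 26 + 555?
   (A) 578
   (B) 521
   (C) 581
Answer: C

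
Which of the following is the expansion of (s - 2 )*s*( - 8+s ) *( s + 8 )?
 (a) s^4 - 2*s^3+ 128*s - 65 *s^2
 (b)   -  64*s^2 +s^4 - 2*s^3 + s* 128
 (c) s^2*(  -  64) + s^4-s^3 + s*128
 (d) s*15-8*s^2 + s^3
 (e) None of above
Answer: b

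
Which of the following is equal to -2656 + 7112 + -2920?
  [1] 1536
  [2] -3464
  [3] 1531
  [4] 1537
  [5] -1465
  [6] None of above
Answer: 1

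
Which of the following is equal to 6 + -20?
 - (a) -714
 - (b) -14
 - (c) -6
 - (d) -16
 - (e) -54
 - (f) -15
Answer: b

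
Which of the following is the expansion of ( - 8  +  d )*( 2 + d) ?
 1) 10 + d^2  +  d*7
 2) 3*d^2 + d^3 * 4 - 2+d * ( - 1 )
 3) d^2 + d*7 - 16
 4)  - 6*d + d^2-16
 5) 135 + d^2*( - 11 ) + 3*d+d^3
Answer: 4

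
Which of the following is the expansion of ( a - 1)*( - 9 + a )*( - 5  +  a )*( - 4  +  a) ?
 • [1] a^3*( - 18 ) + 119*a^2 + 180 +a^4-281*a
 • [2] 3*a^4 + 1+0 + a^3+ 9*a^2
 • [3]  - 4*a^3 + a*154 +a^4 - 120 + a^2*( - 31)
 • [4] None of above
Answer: 4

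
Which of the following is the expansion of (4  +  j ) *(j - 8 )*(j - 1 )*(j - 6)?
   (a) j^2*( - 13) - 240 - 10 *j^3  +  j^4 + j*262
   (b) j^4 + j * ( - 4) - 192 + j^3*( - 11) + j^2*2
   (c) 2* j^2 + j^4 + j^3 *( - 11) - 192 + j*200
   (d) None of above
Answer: c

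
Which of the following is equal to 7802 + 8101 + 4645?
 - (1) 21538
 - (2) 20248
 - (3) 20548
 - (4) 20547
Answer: 3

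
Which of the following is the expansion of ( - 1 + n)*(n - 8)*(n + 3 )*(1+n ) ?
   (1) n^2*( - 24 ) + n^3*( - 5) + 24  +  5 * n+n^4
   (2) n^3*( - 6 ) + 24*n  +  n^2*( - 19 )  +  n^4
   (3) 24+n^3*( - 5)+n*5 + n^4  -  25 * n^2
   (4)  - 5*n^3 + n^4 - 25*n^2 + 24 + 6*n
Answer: 3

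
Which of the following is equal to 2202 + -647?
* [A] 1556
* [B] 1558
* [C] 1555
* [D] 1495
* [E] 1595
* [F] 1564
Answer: C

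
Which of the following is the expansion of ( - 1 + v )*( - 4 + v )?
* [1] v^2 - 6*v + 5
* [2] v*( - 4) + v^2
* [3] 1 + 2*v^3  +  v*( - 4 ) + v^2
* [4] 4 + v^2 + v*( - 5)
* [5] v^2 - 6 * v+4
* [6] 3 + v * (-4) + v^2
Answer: 4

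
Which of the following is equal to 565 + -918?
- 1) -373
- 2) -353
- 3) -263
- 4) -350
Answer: 2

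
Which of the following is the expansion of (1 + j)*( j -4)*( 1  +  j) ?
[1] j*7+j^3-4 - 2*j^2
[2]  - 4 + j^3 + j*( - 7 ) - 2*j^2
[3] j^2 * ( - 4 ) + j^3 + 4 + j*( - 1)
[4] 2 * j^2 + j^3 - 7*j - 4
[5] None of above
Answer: 2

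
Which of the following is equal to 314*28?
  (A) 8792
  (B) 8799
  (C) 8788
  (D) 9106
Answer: A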